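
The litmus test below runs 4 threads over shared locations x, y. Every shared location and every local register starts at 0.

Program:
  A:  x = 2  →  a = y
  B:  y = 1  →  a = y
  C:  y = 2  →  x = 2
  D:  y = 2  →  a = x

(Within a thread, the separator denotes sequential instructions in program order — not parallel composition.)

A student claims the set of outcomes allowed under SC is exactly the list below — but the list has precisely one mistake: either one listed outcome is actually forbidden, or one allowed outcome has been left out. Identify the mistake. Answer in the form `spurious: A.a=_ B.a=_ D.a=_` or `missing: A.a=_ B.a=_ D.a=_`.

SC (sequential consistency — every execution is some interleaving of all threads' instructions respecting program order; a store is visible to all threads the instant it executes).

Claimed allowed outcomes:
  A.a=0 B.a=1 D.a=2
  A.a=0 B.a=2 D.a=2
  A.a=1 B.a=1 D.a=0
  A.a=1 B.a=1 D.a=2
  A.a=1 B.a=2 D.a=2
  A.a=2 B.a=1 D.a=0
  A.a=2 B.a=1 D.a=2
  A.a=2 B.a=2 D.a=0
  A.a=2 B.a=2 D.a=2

missing: A.a=1 B.a=2 D.a=0

outcome vector order: (A.a,B.a,D.a)
[SC] allowed = {012 022 110 112 120 122 210 212 220 222}
SC∖claimed = {120}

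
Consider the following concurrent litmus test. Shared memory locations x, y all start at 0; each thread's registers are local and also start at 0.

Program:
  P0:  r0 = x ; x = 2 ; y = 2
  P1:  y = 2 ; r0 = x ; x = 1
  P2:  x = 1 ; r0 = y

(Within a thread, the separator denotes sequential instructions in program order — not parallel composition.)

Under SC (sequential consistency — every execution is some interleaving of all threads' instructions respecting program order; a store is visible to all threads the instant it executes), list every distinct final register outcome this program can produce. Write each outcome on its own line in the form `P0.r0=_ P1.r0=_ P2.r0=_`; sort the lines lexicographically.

outcome vector order: (P0.r0,P1.r0,P2.r0)
|SC outcomes| = 10

P0.r0=0 P1.r0=0 P2.r0=2
P0.r0=0 P1.r0=1 P2.r0=0
P0.r0=0 P1.r0=1 P2.r0=2
P0.r0=0 P1.r0=2 P2.r0=0
P0.r0=0 P1.r0=2 P2.r0=2
P0.r0=1 P1.r0=0 P2.r0=2
P0.r0=1 P1.r0=1 P2.r0=0
P0.r0=1 P1.r0=1 P2.r0=2
P0.r0=1 P1.r0=2 P2.r0=0
P0.r0=1 P1.r0=2 P2.r0=2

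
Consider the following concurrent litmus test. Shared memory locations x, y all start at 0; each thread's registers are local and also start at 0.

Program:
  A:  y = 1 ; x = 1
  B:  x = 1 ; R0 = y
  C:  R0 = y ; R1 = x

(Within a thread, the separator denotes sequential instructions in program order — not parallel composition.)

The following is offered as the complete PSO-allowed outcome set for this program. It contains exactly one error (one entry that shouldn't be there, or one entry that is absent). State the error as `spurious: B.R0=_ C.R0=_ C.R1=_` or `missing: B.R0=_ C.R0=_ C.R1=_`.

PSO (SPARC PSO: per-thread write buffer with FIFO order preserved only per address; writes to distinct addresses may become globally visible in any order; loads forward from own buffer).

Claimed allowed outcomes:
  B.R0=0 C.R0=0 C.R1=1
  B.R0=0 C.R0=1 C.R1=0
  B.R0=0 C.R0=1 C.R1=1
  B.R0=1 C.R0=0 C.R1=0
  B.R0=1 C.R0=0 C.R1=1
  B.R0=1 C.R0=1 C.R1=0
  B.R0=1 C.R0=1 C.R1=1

outcome vector order: (B.R0,C.R0,C.R1)
[PSO] allowed = {(0,0,0) (0,0,1) (0,1,0) (0,1,1) (1,0,0) (1,0,1) (1,1,0) (1,1,1)}
PSO∖claimed = {(0,0,0)}

missing: B.R0=0 C.R0=0 C.R1=0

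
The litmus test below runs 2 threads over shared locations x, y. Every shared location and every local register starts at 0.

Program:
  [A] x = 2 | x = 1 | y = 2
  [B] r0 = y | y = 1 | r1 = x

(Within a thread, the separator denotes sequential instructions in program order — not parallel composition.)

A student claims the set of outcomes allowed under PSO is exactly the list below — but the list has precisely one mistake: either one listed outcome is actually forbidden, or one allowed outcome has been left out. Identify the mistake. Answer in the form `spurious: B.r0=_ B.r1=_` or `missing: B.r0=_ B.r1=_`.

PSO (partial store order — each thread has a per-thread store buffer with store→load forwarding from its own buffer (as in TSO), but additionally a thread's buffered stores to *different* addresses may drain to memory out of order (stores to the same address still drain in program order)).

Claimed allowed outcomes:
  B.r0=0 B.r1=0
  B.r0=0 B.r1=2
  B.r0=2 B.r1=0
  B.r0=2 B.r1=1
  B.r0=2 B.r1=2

missing: B.r0=0 B.r1=1

outcome vector order: (B.r0,B.r1)
PSO: 6 outcomes — {0/0; 0/1; 0/2; 2/0; 2/1; 2/2}
PSO∖claimed = {0/1}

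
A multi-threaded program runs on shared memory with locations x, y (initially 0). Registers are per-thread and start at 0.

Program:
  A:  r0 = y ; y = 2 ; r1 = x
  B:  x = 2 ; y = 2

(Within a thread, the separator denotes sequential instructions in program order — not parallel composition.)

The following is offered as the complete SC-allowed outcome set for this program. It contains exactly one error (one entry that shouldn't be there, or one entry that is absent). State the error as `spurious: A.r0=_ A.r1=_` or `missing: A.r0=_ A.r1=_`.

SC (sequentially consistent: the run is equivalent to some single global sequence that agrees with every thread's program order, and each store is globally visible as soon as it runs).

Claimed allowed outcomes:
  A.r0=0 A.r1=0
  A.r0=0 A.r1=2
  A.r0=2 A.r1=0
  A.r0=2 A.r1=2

outcome vector order: (A.r0,A.r1)
[SC] allowed = {00 02 22}
claimed∖SC = {20}

spurious: A.r0=2 A.r1=0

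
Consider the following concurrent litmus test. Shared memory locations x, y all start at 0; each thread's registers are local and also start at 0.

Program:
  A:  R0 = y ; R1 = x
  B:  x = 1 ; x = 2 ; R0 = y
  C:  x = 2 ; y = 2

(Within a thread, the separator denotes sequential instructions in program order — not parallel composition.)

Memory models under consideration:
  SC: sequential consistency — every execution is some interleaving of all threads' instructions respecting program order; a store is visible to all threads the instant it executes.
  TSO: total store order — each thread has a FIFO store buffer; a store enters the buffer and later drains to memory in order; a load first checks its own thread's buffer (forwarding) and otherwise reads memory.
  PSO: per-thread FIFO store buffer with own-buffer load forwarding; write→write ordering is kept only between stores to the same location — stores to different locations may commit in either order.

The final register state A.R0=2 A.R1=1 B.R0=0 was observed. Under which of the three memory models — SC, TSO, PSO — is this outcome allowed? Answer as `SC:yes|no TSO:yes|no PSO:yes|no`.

outcome vector order: (A.R0,A.R1,B.R0)
under SC → <0 0 0> <0 0 2> <0 1 0> <0 1 2> <0 2 0> <0 2 2> <2 1 2> <2 2 0> <2 2 2>
under TSO → <0 0 0> <0 0 2> <0 1 0> <0 1 2> <0 2 0> <0 2 2> <2 1 0> <2 1 2> <2 2 0> <2 2 2>
under PSO → <0 0 0> <0 0 2> <0 1 0> <0 1 2> <0 2 0> <0 2 2> <2 0 0> <2 0 2> <2 1 0> <2 1 2> <2 2 0> <2 2 2>
target <2 1 0> ∈ {TSO,PSO}

SC:no TSO:yes PSO:yes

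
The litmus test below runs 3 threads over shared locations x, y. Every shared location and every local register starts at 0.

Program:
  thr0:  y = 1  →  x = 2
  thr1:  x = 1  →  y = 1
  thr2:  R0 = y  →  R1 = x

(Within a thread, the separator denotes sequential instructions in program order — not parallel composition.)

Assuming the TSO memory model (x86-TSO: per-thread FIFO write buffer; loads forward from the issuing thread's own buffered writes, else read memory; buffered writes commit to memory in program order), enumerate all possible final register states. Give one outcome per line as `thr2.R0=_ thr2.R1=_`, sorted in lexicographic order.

thr2.R0=0 thr2.R1=0
thr2.R0=0 thr2.R1=1
thr2.R0=0 thr2.R1=2
thr2.R0=1 thr2.R1=0
thr2.R0=1 thr2.R1=1
thr2.R0=1 thr2.R1=2

outcome vector order: (thr2.R0,thr2.R1)
|TSO outcomes| = 6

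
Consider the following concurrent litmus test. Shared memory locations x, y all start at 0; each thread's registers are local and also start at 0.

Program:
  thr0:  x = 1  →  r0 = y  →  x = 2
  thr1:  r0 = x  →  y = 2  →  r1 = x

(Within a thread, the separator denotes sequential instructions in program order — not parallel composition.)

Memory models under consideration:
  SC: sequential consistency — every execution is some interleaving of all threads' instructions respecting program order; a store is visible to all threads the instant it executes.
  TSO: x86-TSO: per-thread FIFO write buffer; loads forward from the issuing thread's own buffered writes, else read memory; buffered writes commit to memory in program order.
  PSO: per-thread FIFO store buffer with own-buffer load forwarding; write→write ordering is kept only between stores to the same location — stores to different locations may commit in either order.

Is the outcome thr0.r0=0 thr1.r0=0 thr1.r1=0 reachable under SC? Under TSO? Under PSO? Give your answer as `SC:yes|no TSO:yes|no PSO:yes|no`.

SC:no TSO:yes PSO:yes

outcome vector order: (thr0.r0,thr1.r0,thr1.r1)
SC: 10 outcomes — {0/0/1 0/0/2 0/1/1 0/1/2 0/2/2 2/0/0 2/0/1 2/0/2 2/1/1 2/1/2}
TSO: 11 outcomes — {0/0/0 0/0/1 0/0/2 0/1/1 0/1/2 0/2/2 2/0/0 2/0/1 2/0/2 2/1/1 2/1/2}
PSO: 11 outcomes — {0/0/0 0/0/1 0/0/2 0/1/1 0/1/2 0/2/2 2/0/0 2/0/1 2/0/2 2/1/1 2/1/2}
target 0/0/0 ∈ {TSO,PSO}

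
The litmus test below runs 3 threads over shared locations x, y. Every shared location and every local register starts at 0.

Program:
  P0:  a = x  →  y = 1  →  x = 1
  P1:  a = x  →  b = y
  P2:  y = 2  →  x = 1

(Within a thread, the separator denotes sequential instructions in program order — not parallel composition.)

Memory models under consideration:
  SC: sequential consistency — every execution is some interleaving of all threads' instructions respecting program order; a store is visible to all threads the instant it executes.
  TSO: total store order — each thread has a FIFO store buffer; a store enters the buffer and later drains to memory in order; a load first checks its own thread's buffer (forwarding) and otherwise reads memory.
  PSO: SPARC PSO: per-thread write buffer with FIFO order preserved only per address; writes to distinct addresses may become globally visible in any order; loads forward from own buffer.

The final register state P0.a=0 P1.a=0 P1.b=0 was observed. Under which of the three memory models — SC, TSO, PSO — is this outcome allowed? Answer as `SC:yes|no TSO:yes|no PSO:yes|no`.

outcome vector order: (P0.a,P1.a,P1.b)
SC (10): (0,0,0), (0,0,1), (0,0,2), (0,1,1), (0,1,2), (1,0,0), (1,0,1), (1,0,2), (1,1,1), (1,1,2)
TSO (10): (0,0,0), (0,0,1), (0,0,2), (0,1,1), (0,1,2), (1,0,0), (1,0,1), (1,0,2), (1,1,1), (1,1,2)
PSO (12): (0,0,0), (0,0,1), (0,0,2), (0,1,0), (0,1,1), (0,1,2), (1,0,0), (1,0,1), (1,0,2), (1,1,0), (1,1,1), (1,1,2)
target (0,0,0) ∈ {SC,TSO,PSO}

SC:yes TSO:yes PSO:yes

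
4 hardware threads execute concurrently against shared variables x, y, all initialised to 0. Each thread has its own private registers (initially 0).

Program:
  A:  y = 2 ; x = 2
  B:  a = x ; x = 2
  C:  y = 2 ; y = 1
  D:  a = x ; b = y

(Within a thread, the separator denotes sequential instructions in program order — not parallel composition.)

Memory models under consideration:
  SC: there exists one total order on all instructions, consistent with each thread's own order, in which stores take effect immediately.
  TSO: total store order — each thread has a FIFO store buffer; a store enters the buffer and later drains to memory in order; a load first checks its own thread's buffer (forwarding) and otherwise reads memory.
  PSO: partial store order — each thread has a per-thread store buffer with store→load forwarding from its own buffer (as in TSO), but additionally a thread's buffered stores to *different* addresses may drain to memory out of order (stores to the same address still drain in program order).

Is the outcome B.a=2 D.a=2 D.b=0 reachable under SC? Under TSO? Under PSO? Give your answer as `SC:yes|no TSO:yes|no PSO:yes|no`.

outcome vector order: (B.a,D.a,D.b)
SC (11): 000, 001, 002, 020, 021, 022, 200, 201, 202, 221, 222
TSO (11): 000, 001, 002, 020, 021, 022, 200, 201, 202, 221, 222
PSO (12): 000, 001, 002, 020, 021, 022, 200, 201, 202, 220, 221, 222
target 220 ∈ {PSO}

SC:no TSO:no PSO:yes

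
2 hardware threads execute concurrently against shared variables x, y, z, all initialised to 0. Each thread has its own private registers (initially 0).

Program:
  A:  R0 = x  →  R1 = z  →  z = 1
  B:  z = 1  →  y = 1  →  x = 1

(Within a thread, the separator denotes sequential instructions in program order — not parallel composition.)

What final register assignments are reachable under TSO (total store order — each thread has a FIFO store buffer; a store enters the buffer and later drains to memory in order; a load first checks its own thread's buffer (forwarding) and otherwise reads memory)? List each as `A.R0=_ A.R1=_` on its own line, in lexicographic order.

A.R0=0 A.R1=0
A.R0=0 A.R1=1
A.R0=1 A.R1=1

outcome vector order: (A.R0,A.R1)
|TSO outcomes| = 3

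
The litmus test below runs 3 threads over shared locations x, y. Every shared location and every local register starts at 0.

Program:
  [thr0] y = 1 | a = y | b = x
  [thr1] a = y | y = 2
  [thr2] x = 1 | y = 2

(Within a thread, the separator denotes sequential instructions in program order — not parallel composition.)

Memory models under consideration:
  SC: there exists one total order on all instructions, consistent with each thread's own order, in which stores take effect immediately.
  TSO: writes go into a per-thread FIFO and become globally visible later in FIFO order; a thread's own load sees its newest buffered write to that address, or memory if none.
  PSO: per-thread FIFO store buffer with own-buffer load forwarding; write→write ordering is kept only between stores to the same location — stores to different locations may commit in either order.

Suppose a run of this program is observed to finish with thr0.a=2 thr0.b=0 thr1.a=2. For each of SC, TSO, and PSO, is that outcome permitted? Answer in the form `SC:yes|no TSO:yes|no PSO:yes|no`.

outcome vector order: (thr0.a,thr0.b,thr1.a)
SC (11): 100, 101, 102, 110, 111, 112, 200, 201, 210, 211, 212
TSO (11): 100, 101, 102, 110, 111, 112, 200, 201, 210, 211, 212
PSO (12): 100, 101, 102, 110, 111, 112, 200, 201, 202, 210, 211, 212
target 202 ∈ {PSO}

SC:no TSO:no PSO:yes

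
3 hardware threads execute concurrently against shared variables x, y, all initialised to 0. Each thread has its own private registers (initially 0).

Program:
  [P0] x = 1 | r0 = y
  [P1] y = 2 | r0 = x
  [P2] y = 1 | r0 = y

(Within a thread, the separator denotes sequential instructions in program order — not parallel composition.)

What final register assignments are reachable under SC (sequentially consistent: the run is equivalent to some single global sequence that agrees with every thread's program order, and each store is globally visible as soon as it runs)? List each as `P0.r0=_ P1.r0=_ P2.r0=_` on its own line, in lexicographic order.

outcome vector order: (P0.r0,P1.r0,P2.r0)
|SC outcomes| = 9

P0.r0=0 P1.r0=1 P2.r0=1
P0.r0=0 P1.r0=1 P2.r0=2
P0.r0=1 P1.r0=0 P2.r0=1
P0.r0=1 P1.r0=1 P2.r0=1
P0.r0=1 P1.r0=1 P2.r0=2
P0.r0=2 P1.r0=0 P2.r0=1
P0.r0=2 P1.r0=0 P2.r0=2
P0.r0=2 P1.r0=1 P2.r0=1
P0.r0=2 P1.r0=1 P2.r0=2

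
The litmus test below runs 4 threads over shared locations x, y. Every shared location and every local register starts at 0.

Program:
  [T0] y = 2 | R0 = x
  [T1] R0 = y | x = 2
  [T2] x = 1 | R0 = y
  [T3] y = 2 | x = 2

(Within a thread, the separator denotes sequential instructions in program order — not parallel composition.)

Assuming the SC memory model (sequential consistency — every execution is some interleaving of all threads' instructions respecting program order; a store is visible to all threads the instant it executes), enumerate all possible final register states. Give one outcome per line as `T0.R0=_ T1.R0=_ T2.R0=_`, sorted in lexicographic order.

outcome vector order: (T0.R0,T1.R0,T2.R0)
|SC outcomes| = 10

T0.R0=0 T1.R0=0 T2.R0=2
T0.R0=0 T1.R0=2 T2.R0=2
T0.R0=1 T1.R0=0 T2.R0=0
T0.R0=1 T1.R0=0 T2.R0=2
T0.R0=1 T1.R0=2 T2.R0=0
T0.R0=1 T1.R0=2 T2.R0=2
T0.R0=2 T1.R0=0 T2.R0=0
T0.R0=2 T1.R0=0 T2.R0=2
T0.R0=2 T1.R0=2 T2.R0=0
T0.R0=2 T1.R0=2 T2.R0=2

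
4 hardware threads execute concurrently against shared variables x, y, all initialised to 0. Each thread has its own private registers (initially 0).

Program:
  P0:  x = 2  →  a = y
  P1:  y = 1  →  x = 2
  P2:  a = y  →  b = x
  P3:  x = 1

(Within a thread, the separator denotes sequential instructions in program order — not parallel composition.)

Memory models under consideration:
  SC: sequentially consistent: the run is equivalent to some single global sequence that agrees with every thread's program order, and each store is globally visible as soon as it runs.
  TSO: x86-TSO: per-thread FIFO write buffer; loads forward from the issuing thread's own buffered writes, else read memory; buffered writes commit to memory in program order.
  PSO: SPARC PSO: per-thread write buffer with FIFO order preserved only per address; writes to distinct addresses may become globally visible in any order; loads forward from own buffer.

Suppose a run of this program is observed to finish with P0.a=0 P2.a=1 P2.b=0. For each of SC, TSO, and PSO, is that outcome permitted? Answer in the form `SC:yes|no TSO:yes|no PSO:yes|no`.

SC:no TSO:yes PSO:yes

outcome vector order: (P0.a,P2.a,P2.b)
SC (11): <0 0 0>; <0 0 1>; <0 0 2>; <0 1 1>; <0 1 2>; <1 0 0>; <1 0 1>; <1 0 2>; <1 1 0>; <1 1 1>; <1 1 2>
TSO (12): <0 0 0>; <0 0 1>; <0 0 2>; <0 1 0>; <0 1 1>; <0 1 2>; <1 0 0>; <1 0 1>; <1 0 2>; <1 1 0>; <1 1 1>; <1 1 2>
PSO (12): <0 0 0>; <0 0 1>; <0 0 2>; <0 1 0>; <0 1 1>; <0 1 2>; <1 0 0>; <1 0 1>; <1 0 2>; <1 1 0>; <1 1 1>; <1 1 2>
target <0 1 0> ∈ {TSO,PSO}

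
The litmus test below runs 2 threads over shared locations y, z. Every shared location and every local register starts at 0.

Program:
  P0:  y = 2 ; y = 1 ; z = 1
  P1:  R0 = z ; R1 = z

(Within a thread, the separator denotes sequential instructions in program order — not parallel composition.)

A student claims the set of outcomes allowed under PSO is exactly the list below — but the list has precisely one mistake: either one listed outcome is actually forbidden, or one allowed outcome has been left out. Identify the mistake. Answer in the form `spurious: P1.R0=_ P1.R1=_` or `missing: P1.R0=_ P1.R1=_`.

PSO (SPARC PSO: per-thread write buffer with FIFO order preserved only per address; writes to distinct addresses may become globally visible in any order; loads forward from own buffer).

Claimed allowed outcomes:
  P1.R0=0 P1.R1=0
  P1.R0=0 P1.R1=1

outcome vector order: (P1.R0,P1.R1)
under PSO → 0/0 0/1 1/1
PSO∖claimed = {1/1}

missing: P1.R0=1 P1.R1=1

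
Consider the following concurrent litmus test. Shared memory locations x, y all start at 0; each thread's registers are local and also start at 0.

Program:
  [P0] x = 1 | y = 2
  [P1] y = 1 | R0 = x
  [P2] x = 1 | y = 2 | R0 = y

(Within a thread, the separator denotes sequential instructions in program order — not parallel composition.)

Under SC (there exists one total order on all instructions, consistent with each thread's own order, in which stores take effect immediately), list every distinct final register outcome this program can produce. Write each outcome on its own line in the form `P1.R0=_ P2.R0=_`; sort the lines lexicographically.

P1.R0=0 P2.R0=2
P1.R0=1 P2.R0=1
P1.R0=1 P2.R0=2

outcome vector order: (P1.R0,P2.R0)
|SC outcomes| = 3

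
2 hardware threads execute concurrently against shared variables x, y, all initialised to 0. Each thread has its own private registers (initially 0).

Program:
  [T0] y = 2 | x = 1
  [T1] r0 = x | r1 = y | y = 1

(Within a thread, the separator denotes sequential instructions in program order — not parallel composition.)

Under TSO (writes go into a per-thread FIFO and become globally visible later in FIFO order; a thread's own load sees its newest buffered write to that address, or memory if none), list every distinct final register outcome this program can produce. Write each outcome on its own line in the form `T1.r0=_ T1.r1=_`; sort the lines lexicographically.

T1.r0=0 T1.r1=0
T1.r0=0 T1.r1=2
T1.r0=1 T1.r1=2

outcome vector order: (T1.r0,T1.r1)
|TSO outcomes| = 3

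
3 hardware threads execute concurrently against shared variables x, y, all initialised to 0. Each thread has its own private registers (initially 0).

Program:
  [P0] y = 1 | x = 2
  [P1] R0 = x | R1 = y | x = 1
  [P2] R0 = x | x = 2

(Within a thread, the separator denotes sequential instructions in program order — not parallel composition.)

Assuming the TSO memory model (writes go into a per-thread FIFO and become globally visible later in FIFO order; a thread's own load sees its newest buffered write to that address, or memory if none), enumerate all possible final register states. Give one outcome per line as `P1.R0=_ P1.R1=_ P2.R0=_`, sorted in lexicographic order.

outcome vector order: (P1.R0,P1.R1,P2.R0)
|TSO outcomes| = 10

P1.R0=0 P1.R1=0 P2.R0=0
P1.R0=0 P1.R1=0 P2.R0=1
P1.R0=0 P1.R1=0 P2.R0=2
P1.R0=0 P1.R1=1 P2.R0=0
P1.R0=0 P1.R1=1 P2.R0=1
P1.R0=0 P1.R1=1 P2.R0=2
P1.R0=2 P1.R1=0 P2.R0=0
P1.R0=2 P1.R1=1 P2.R0=0
P1.R0=2 P1.R1=1 P2.R0=1
P1.R0=2 P1.R1=1 P2.R0=2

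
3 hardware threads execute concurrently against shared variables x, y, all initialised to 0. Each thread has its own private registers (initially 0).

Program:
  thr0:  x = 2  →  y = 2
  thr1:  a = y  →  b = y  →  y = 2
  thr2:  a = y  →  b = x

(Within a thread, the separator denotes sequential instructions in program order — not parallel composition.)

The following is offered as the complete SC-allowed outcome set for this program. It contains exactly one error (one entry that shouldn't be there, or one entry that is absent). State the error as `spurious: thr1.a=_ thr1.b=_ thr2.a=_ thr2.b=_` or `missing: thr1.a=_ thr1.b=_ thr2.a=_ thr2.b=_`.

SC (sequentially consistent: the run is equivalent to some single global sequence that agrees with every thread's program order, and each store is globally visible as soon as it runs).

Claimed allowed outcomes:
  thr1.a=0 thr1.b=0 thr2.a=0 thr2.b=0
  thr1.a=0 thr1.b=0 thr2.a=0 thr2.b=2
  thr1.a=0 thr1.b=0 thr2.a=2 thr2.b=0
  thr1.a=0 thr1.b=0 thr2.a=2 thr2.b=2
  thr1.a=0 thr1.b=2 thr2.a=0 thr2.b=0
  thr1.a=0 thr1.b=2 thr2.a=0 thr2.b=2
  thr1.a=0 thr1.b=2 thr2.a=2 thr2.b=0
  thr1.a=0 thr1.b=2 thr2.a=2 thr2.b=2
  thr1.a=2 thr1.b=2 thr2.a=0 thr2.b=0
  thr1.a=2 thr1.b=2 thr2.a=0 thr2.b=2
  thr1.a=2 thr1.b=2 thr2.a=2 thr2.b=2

spurious: thr1.a=0 thr1.b=2 thr2.a=2 thr2.b=0

outcome vector order: (thr1.a,thr1.b,thr2.a,thr2.b)
SC: 10 outcomes — {0/0/0/0; 0/0/0/2; 0/0/2/0; 0/0/2/2; 0/2/0/0; 0/2/0/2; 0/2/2/2; 2/2/0/0; 2/2/0/2; 2/2/2/2}
claimed∖SC = {0/2/2/0}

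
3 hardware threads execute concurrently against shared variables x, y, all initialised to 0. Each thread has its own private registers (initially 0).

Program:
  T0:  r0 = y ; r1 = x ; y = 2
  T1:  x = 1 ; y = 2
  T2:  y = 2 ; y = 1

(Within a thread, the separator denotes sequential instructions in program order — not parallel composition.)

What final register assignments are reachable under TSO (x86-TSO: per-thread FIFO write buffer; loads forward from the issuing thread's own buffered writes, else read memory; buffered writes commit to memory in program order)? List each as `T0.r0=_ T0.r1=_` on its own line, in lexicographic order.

T0.r0=0 T0.r1=0
T0.r0=0 T0.r1=1
T0.r0=1 T0.r1=0
T0.r0=1 T0.r1=1
T0.r0=2 T0.r1=0
T0.r0=2 T0.r1=1

outcome vector order: (T0.r0,T0.r1)
|TSO outcomes| = 6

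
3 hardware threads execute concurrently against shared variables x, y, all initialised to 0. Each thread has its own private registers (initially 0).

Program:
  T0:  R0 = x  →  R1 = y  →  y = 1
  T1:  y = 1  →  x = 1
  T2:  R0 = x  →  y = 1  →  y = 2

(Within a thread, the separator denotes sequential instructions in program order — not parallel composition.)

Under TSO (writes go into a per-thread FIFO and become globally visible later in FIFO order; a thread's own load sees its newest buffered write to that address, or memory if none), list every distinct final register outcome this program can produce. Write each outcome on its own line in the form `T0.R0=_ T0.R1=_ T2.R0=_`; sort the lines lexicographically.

T0.R0=0 T0.R1=0 T2.R0=0
T0.R0=0 T0.R1=0 T2.R0=1
T0.R0=0 T0.R1=1 T2.R0=0
T0.R0=0 T0.R1=1 T2.R0=1
T0.R0=0 T0.R1=2 T2.R0=0
T0.R0=0 T0.R1=2 T2.R0=1
T0.R0=1 T0.R1=1 T2.R0=0
T0.R0=1 T0.R1=1 T2.R0=1
T0.R0=1 T0.R1=2 T2.R0=0
T0.R0=1 T0.R1=2 T2.R0=1

outcome vector order: (T0.R0,T0.R1,T2.R0)
|TSO outcomes| = 10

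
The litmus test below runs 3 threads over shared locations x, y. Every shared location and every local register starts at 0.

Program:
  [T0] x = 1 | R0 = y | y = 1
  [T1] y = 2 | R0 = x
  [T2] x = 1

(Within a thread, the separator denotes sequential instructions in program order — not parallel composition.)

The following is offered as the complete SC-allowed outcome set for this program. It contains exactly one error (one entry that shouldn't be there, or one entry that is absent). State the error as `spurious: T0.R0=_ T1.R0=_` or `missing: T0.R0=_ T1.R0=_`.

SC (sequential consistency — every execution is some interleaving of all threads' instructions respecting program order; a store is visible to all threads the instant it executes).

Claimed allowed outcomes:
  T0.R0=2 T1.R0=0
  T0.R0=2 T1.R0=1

missing: T0.R0=0 T1.R0=1

outcome vector order: (T0.R0,T1.R0)
SC (3): 0/1; 2/0; 2/1
SC∖claimed = {0/1}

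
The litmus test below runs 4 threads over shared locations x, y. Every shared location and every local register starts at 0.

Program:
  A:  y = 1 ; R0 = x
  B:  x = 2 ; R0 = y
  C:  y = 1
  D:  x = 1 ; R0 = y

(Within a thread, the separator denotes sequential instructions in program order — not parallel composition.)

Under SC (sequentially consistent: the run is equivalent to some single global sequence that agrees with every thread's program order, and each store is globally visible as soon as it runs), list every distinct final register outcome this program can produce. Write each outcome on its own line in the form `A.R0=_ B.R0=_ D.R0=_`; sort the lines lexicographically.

outcome vector order: (A.R0,B.R0,D.R0)
|SC outcomes| = 9

A.R0=0 B.R0=1 D.R0=1
A.R0=1 B.R0=0 D.R0=0
A.R0=1 B.R0=0 D.R0=1
A.R0=1 B.R0=1 D.R0=0
A.R0=1 B.R0=1 D.R0=1
A.R0=2 B.R0=0 D.R0=0
A.R0=2 B.R0=0 D.R0=1
A.R0=2 B.R0=1 D.R0=0
A.R0=2 B.R0=1 D.R0=1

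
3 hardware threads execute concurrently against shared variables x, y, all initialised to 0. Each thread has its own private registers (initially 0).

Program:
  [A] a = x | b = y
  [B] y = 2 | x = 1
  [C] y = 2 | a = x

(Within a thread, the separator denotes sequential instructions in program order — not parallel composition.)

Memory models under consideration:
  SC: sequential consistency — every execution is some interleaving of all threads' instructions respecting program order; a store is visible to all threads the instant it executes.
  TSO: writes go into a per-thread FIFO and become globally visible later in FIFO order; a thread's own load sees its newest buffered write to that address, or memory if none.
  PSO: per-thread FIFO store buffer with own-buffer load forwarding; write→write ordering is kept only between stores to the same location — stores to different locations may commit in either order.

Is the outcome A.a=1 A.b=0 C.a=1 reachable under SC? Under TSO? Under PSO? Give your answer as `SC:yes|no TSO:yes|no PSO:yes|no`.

SC:no TSO:no PSO:yes

outcome vector order: (A.a,A.b,C.a)
[SC] allowed = {000 001 020 021 120 121}
[TSO] allowed = {000 001 020 021 120 121}
[PSO] allowed = {000 001 020 021 100 101 120 121}
target 101 ∈ {PSO}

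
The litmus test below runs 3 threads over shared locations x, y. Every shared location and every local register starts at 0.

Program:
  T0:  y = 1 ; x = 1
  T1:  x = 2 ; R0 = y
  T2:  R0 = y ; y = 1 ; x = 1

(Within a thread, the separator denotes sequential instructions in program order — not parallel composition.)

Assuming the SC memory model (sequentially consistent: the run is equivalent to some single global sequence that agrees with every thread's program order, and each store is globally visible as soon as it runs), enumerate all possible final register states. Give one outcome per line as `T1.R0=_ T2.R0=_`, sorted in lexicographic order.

outcome vector order: (T1.R0,T2.R0)
|SC outcomes| = 4

T1.R0=0 T2.R0=0
T1.R0=0 T2.R0=1
T1.R0=1 T2.R0=0
T1.R0=1 T2.R0=1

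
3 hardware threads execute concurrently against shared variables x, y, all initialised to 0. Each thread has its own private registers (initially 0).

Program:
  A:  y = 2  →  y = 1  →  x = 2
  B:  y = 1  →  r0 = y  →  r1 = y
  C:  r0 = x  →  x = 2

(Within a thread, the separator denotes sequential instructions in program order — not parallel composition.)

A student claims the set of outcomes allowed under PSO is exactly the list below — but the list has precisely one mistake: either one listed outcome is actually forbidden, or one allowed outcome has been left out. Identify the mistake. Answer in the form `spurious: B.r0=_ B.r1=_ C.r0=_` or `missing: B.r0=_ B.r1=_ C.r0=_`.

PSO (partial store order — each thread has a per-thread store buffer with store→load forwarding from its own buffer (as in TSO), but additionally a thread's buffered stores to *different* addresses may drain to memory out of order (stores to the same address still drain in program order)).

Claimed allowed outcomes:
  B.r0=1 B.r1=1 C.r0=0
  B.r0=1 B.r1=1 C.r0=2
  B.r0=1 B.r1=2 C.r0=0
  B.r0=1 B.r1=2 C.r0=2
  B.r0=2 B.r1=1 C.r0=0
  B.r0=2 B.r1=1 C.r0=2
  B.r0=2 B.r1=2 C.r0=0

missing: B.r0=2 B.r1=2 C.r0=2

outcome vector order: (B.r0,B.r1,C.r0)
PSO: 8 outcomes — {<1 1 0>; <1 1 2>; <1 2 0>; <1 2 2>; <2 1 0>; <2 1 2>; <2 2 0>; <2 2 2>}
PSO∖claimed = {<2 2 2>}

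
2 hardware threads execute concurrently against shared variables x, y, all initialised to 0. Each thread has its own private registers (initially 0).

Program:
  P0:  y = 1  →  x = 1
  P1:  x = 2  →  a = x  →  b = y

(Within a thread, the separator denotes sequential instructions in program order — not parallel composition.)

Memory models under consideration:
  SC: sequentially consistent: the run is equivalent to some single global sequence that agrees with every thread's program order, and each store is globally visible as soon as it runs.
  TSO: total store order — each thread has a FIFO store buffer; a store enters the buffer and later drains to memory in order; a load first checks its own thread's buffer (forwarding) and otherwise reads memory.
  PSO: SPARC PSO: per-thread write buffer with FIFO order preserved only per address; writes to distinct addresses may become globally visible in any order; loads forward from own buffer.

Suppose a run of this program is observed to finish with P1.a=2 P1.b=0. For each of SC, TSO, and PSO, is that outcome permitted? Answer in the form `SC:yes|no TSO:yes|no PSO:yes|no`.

outcome vector order: (P1.a,P1.b)
under SC → 11 20 21
under TSO → 11 20 21
under PSO → 10 11 20 21
target 20 ∈ {SC,TSO,PSO}

SC:yes TSO:yes PSO:yes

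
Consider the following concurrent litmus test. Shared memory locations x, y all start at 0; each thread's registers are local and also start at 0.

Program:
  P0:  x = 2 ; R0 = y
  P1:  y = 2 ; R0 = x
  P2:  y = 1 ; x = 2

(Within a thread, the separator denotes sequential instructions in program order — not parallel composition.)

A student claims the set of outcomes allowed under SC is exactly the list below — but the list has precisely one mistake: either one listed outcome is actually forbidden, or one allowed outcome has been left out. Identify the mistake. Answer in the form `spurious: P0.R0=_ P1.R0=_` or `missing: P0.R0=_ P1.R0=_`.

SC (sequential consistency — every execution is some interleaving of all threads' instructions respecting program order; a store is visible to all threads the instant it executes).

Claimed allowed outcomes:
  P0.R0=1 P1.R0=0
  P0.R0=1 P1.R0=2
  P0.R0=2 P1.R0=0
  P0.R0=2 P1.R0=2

outcome vector order: (P0.R0,P1.R0)
SC (5): (0,2); (1,0); (1,2); (2,0); (2,2)
SC∖claimed = {(0,2)}

missing: P0.R0=0 P1.R0=2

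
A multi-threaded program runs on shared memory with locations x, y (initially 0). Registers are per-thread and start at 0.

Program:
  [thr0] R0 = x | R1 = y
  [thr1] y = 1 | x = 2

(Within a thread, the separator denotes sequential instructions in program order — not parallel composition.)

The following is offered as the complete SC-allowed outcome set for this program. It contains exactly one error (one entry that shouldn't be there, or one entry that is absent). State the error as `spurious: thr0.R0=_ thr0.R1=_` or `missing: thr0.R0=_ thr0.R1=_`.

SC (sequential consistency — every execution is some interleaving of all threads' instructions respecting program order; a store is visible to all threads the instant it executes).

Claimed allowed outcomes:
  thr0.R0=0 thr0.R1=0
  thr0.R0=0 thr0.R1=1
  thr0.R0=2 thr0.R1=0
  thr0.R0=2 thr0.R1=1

spurious: thr0.R0=2 thr0.R1=0

outcome vector order: (thr0.R0,thr0.R1)
[SC] allowed = {<0 0> <0 1> <2 1>}
claimed∖SC = {<2 0>}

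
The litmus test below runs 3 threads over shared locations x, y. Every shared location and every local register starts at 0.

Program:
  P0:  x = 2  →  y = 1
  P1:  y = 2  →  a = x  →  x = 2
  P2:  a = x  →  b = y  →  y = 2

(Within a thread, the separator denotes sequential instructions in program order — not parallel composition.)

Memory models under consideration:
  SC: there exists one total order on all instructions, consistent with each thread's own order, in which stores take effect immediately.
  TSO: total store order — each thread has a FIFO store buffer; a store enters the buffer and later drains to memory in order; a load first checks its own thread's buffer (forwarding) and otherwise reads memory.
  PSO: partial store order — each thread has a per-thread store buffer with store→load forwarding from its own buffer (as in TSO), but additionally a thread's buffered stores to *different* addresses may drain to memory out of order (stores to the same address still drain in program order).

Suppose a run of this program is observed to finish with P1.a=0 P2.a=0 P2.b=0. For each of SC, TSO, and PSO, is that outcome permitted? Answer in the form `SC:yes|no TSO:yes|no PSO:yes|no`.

outcome vector order: (P1.a,P2.a,P2.b)
SC (11): <0 0 0>, <0 0 1>, <0 0 2>, <0 2 1>, <0 2 2>, <2 0 0>, <2 0 1>, <2 0 2>, <2 2 0>, <2 2 1>, <2 2 2>
TSO (12): <0 0 0>, <0 0 1>, <0 0 2>, <0 2 0>, <0 2 1>, <0 2 2>, <2 0 0>, <2 0 1>, <2 0 2>, <2 2 0>, <2 2 1>, <2 2 2>
PSO (12): <0 0 0>, <0 0 1>, <0 0 2>, <0 2 0>, <0 2 1>, <0 2 2>, <2 0 0>, <2 0 1>, <2 0 2>, <2 2 0>, <2 2 1>, <2 2 2>
target <0 0 0> ∈ {SC,TSO,PSO}

SC:yes TSO:yes PSO:yes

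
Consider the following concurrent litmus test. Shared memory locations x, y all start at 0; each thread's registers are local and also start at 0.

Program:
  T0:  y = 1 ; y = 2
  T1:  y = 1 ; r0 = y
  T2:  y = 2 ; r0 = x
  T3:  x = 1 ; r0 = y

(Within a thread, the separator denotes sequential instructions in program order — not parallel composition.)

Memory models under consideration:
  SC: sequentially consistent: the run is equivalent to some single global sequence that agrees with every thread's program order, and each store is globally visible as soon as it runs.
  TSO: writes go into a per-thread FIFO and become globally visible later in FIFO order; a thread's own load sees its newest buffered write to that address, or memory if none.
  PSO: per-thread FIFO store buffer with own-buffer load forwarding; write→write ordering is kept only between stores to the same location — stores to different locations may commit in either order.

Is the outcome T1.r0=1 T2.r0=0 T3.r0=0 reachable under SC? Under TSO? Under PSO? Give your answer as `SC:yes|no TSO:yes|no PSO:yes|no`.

SC:no TSO:yes PSO:yes

outcome vector order: (T1.r0,T2.r0,T3.r0)
SC (10): 1/0/1 1/0/2 1/1/0 1/1/1 1/1/2 2/0/1 2/0/2 2/1/0 2/1/1 2/1/2
TSO (12): 1/0/0 1/0/1 1/0/2 1/1/0 1/1/1 1/1/2 2/0/0 2/0/1 2/0/2 2/1/0 2/1/1 2/1/2
PSO (12): 1/0/0 1/0/1 1/0/2 1/1/0 1/1/1 1/1/2 2/0/0 2/0/1 2/0/2 2/1/0 2/1/1 2/1/2
target 1/0/0 ∈ {TSO,PSO}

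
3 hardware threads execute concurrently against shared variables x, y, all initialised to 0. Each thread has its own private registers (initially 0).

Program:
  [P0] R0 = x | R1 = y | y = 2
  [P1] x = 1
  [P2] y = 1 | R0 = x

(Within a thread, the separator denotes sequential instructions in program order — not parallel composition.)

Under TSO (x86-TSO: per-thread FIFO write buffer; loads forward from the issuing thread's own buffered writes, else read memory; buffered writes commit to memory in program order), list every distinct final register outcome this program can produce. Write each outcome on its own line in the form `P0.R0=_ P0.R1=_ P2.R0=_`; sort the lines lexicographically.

P0.R0=0 P0.R1=0 P2.R0=0
P0.R0=0 P0.R1=0 P2.R0=1
P0.R0=0 P0.R1=1 P2.R0=0
P0.R0=0 P0.R1=1 P2.R0=1
P0.R0=1 P0.R1=0 P2.R0=0
P0.R0=1 P0.R1=0 P2.R0=1
P0.R0=1 P0.R1=1 P2.R0=0
P0.R0=1 P0.R1=1 P2.R0=1

outcome vector order: (P0.R0,P0.R1,P2.R0)
|TSO outcomes| = 8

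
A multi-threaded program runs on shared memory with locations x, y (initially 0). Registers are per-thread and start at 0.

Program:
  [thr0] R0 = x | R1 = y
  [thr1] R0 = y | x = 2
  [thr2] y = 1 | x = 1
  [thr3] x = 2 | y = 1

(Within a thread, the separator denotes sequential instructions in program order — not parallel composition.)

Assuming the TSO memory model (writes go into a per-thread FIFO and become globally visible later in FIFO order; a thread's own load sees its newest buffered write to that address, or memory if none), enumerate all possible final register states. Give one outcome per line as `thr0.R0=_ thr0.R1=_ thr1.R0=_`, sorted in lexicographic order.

outcome vector order: (thr0.R0,thr0.R1,thr1.R0)
|TSO outcomes| = 10

thr0.R0=0 thr0.R1=0 thr1.R0=0
thr0.R0=0 thr0.R1=0 thr1.R0=1
thr0.R0=0 thr0.R1=1 thr1.R0=0
thr0.R0=0 thr0.R1=1 thr1.R0=1
thr0.R0=1 thr0.R1=1 thr1.R0=0
thr0.R0=1 thr0.R1=1 thr1.R0=1
thr0.R0=2 thr0.R1=0 thr1.R0=0
thr0.R0=2 thr0.R1=0 thr1.R0=1
thr0.R0=2 thr0.R1=1 thr1.R0=0
thr0.R0=2 thr0.R1=1 thr1.R0=1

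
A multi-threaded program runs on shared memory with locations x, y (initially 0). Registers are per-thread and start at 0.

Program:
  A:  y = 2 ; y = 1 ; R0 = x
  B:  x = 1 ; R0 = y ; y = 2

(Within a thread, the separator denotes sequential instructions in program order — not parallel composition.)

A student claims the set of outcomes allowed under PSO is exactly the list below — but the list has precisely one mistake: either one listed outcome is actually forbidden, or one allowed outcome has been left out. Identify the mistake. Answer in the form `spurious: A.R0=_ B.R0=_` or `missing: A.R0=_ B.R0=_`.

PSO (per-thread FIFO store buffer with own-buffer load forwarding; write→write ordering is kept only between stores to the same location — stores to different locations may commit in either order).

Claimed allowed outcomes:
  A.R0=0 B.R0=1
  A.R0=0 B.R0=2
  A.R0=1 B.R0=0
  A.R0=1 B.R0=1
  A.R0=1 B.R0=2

outcome vector order: (A.R0,B.R0)
[PSO] allowed = {(0,0) (0,1) (0,2) (1,0) (1,1) (1,2)}
PSO∖claimed = {(0,0)}

missing: A.R0=0 B.R0=0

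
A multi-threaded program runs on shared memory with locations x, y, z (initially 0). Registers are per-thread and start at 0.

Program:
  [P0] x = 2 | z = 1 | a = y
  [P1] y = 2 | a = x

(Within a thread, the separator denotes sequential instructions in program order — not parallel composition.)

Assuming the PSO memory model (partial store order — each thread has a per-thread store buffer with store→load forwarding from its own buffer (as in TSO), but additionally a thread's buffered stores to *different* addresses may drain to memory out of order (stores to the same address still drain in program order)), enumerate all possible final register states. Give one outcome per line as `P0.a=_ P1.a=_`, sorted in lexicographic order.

outcome vector order: (P0.a,P1.a)
|PSO outcomes| = 4

P0.a=0 P1.a=0
P0.a=0 P1.a=2
P0.a=2 P1.a=0
P0.a=2 P1.a=2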